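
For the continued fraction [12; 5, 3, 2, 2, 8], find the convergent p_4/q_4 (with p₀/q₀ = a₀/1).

Using pₖ = aₖpₖ₋₁ + pₖ₋₂, qₖ = aₖqₖ₋₁ + qₖ₋₂ (with p₋₁=1, p₋₂=0, q₋₁=0, q₋₂=1):
  k=0: a=12, p=12, q=1
  k=1: a=5, p=61, q=5
  k=2: a=3, p=195, q=16
  k=3: a=2, p=451, q=37
  k=4: a=2, p=1097, q=90

1097/90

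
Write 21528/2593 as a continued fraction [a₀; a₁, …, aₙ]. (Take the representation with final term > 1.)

[8; 3, 3, 3, 1, 19, 3]

21528 = 8·2593 + 784
2593 = 3·784 + 241
784 = 3·241 + 61
241 = 3·61 + 58
61 = 1·58 + 3
58 = 19·3 + 1
3 = 3·1 + 0  (stop)
So 21528/2593 = [8; 3, 3, 3, 1, 19, 3].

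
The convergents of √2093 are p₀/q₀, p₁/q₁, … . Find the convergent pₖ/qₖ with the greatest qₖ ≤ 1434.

√2093 = [45; 1, 2, 1, 90, …] (period length 4).
Convergents:
  p_0/q_0 = 45/1
  p_1/q_1 = 46/1
  p_2/q_2 = 137/3
  p_3/q_3 = 183/4
  p_4/q_4 = 16607/363
  p_5/q_5 = 16790/367
  p_6/q_6 = 50187/1097
  p_7/q_7 = 66977/1464
q_6 = 1097 ≤ 1434 < 1464 = q_7, so the answer is 50187/1097.

50187/1097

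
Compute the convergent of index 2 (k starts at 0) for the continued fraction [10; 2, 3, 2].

73/7

Using pₖ = aₖpₖ₋₁ + pₖ₋₂, qₖ = aₖqₖ₋₁ + qₖ₋₂ (with p₋₁=1, p₋₂=0, q₋₁=0, q₋₂=1):
  k=0: a=10, p=10, q=1
  k=1: a=2, p=21, q=2
  k=2: a=3, p=73, q=7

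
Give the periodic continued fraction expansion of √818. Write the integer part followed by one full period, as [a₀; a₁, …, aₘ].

[28; 1, 1, 1, 1, 56]

a₀ = ⌊√818⌋ = 28.
With m₀=0, d₀=1 and mₖ₊₁ = dₖaₖ − mₖ, dₖ₊₁ = (n − mₖ₊₁²)/dₖ, aₖ₊₁ = ⌊(a₀+mₖ₊₁)/dₖ₊₁⌋:
  k=1: m=28, d=34, a=1
  k=2: m=6, d=23, a=1
  k=3: m=17, d=23, a=1
  k=4: m=6, d=34, a=1
  k=5: m=28, d=1, a=56
d=1 and a=2a₀=56 at k=5, so the next step gives (m, d) = (28, 34) again — its k=1 value — and the period has length 5.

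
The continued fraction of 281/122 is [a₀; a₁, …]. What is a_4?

1

281 = 2·122 + 37   →  a_0 = 2
122 = 3·37 + 11   →  a_1 = 3
37 = 3·11 + 4   →  a_2 = 3
11 = 2·4 + 3   →  a_3 = 2
4 = 1·3 + 1   →  a_4 = 1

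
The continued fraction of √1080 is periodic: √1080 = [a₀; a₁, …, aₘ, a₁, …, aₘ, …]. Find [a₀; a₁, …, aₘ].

[32; 1, 6, 3, 6, 1, 64]

a₀ = ⌊√1080⌋ = 32.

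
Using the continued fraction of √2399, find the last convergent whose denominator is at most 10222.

235151/4801

√2399 = [48; 1, 47, 1, 96, …] (period length 4).
Convergents:
  p_0/q_0 = 48/1
  p_1/q_1 = 49/1
  p_2/q_2 = 2351/48
  p_3/q_3 = 2400/49
  p_4/q_4 = 232751/4752
  p_5/q_5 = 235151/4801
  p_6/q_6 = 11284848/230399
q_5 = 4801 ≤ 10222 < 230399 = q_6, so the answer is 235151/4801.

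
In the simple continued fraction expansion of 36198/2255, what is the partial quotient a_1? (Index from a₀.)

19

36198 = 16·2255 + 118   →  a_0 = 16
2255 = 19·118 + 13   →  a_1 = 19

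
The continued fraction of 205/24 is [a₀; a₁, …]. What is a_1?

205 = 8·24 + 13   →  a_0 = 8
24 = 1·13 + 11   →  a_1 = 1

1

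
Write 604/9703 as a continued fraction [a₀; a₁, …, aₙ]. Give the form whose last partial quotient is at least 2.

[0; 16, 15, 2, 19]

604 = 0*9703 + 604
9703 = 16*604 + 39
604 = 15*39 + 19
39 = 2*19 + 1
19 = 19*1 + 0  (stop)
So 604/9703 = [0; 16, 15, 2, 19].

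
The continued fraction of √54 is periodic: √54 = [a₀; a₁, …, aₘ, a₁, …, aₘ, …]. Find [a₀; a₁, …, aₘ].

[7; 2, 1, 6, 1, 2, 14]

a₀ = ⌊√54⌋ = 7.
With m₀=0, d₀=1 and mₖ₊₁ = dₖaₖ − mₖ, dₖ₊₁ = (n − mₖ₊₁²)/dₖ, aₖ₊₁ = ⌊(a₀+mₖ₊₁)/dₖ₊₁⌋:
  k=1: m=7, d=5, a=2
  k=2: m=3, d=9, a=1
  k=3: m=6, d=2, a=6
  k=4: m=6, d=9, a=1
  k=5: m=3, d=5, a=2
  k=6: m=7, d=1, a=14
d=1 and a=2a₀=14 at k=6, so the next step gives (m, d) = (7, 5) again — its k=1 value — and the period has length 6.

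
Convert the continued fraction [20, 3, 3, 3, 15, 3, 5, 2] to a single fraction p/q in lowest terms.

366225/18038

Fold from the inside: start with 2/1.
  5 + 1/2 = 11/2
  3 + 2/11 = 35/11
  15 + 11/35 = 536/35
  3 + 35/536 = 1643/536
  3 + 536/1643 = 5465/1643
  3 + 1643/5465 = 18038/5465
  20 + 5465/18038 = 366225/18038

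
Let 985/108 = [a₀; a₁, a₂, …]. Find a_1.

985 = 9·108 + 13   →  a_0 = 9
108 = 8·13 + 4   →  a_1 = 8

8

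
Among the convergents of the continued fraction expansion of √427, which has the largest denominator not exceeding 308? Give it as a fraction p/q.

5104/247

√427 = [20; 1, 1, 1, 40, …] (period length 4).
Convergents:
  p_0/q_0 = 20/1
  p_1/q_1 = 21/1
  p_2/q_2 = 41/2
  p_3/q_3 = 62/3
  p_4/q_4 = 2521/122
  p_5/q_5 = 2583/125
  p_6/q_6 = 5104/247
  p_7/q_7 = 7687/372
q_6 = 247 ≤ 308 < 372 = q_7, so the answer is 5104/247.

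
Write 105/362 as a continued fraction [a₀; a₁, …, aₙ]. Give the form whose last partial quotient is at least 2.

[0; 3, 2, 4, 3, 1, 2]

105 = 0×362 + 105
362 = 3×105 + 47
105 = 2×47 + 11
47 = 4×11 + 3
11 = 3×3 + 2
3 = 1×2 + 1
2 = 2×1 + 0  (stop)
So 105/362 = [0; 3, 2, 4, 3, 1, 2].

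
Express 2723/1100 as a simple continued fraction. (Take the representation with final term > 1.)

[2; 2, 9, 1, 2, 5, 1, 2]

2723 = 2·1100 + 523
1100 = 2·523 + 54
523 = 9·54 + 37
54 = 1·37 + 17
37 = 2·17 + 3
17 = 5·3 + 2
3 = 1·2 + 1
2 = 2·1 + 0  (stop)
So 2723/1100 = [2; 2, 9, 1, 2, 5, 1, 2].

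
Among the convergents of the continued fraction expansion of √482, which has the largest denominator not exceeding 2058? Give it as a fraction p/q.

21230/967

√482 = [21; 1, 20, 1, 42, …] (period length 4).
Convergents:
  p_0/q_0 = 21/1
  p_1/q_1 = 22/1
  p_2/q_2 = 461/21
  p_3/q_3 = 483/22
  p_4/q_4 = 20747/945
  p_5/q_5 = 21230/967
  p_6/q_6 = 445347/20285
q_5 = 967 ≤ 2058 < 20285 = q_6, so the answer is 21230/967.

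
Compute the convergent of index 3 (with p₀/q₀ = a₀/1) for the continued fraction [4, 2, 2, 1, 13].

31/7

Using pₖ = aₖpₖ₋₁ + pₖ₋₂, qₖ = aₖqₖ₋₁ + qₖ₋₂ (with p₋₁=1, p₋₂=0, q₋₁=0, q₋₂=1):
  k=0: a=4, p=4, q=1
  k=1: a=2, p=9, q=2
  k=2: a=2, p=22, q=5
  k=3: a=1, p=31, q=7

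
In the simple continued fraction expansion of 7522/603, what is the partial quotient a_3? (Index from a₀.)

7522 = 12·603 + 286   →  a_0 = 12
603 = 2·286 + 31   →  a_1 = 2
286 = 9·31 + 7   →  a_2 = 9
31 = 4·7 + 3   →  a_3 = 4

4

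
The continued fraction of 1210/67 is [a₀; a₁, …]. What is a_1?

16

1210 = 18·67 + 4   →  a_0 = 18
67 = 16·4 + 3   →  a_1 = 16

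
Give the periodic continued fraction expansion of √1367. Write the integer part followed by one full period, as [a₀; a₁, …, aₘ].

[36; 1, 35, 1, 72]

a₀ = ⌊√1367⌋ = 36.
With m₀=0, d₀=1 and mₖ₊₁ = dₖaₖ − mₖ, dₖ₊₁ = (n − mₖ₊₁²)/dₖ, aₖ₊₁ = ⌊(a₀+mₖ₊₁)/dₖ₊₁⌋:
  k=1: m=36, d=71, a=1
  k=2: m=35, d=2, a=35
  k=3: m=35, d=71, a=1
  k=4: m=36, d=1, a=72
d=1 and a=2a₀=72 at k=4, so the next step gives (m, d) = (36, 71) again — its k=1 value — and the period has length 4.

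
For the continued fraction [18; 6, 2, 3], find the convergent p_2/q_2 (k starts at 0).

236/13

Using pₖ = aₖpₖ₋₁ + pₖ₋₂, qₖ = aₖqₖ₋₁ + qₖ₋₂ (with p₋₁=1, p₋₂=0, q₋₁=0, q₋₂=1):
  k=0: a=18, p=18, q=1
  k=1: a=6, p=109, q=6
  k=2: a=2, p=236, q=13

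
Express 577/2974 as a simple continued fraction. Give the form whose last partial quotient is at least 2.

[0; 5, 6, 2, 14, 3]

577 = 0×2974 + 577
2974 = 5×577 + 89
577 = 6×89 + 43
89 = 2×43 + 3
43 = 14×3 + 1
3 = 3×1 + 0  (stop)
So 577/2974 = [0; 5, 6, 2, 14, 3].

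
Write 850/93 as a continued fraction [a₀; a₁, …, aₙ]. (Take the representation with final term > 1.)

[9; 7, 6, 2]

850 = 9×93 + 13
93 = 7×13 + 2
13 = 6×2 + 1
2 = 2×1 + 0  (stop)
So 850/93 = [9; 7, 6, 2].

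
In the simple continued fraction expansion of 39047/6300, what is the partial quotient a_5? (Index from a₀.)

39047 = 6·6300 + 1247   →  a_0 = 6
6300 = 5·1247 + 65   →  a_1 = 5
1247 = 19·65 + 12   →  a_2 = 19
65 = 5·12 + 5   →  a_3 = 5
12 = 2·5 + 2   →  a_4 = 2
5 = 2·2 + 1   →  a_5 = 2

2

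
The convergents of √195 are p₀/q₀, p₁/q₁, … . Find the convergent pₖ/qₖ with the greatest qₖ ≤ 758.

10543/755

√195 = [13; 1, 26, …] (period length 2).
Convergents:
  p_0/q_0 = 13/1
  p_1/q_1 = 14/1
  p_2/q_2 = 377/27
  p_3/q_3 = 391/28
  p_4/q_4 = 10543/755
  p_5/q_5 = 10934/783
q_4 = 755 ≤ 758 < 783 = q_5, so the answer is 10543/755.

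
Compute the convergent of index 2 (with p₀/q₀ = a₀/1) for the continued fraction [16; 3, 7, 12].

359/22

Using pₖ = aₖpₖ₋₁ + pₖ₋₂, qₖ = aₖqₖ₋₁ + qₖ₋₂ (with p₋₁=1, p₋₂=0, q₋₁=0, q₋₂=1):
  k=0: a=16, p=16, q=1
  k=1: a=3, p=49, q=3
  k=2: a=7, p=359, q=22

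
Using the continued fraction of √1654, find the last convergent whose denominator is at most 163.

4921/121

√1654 = [40; 1, 2, 40, 2, 1, 80, …] (period length 6).
Convergents:
  p_0/q_0 = 40/1
  p_1/q_1 = 41/1
  p_2/q_2 = 122/3
  p_3/q_3 = 4921/121
  p_4/q_4 = 9964/245
q_3 = 121 ≤ 163 < 245 = q_4, so the answer is 4921/121.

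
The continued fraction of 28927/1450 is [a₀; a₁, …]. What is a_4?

28927 = 19·1450 + 1377   →  a_0 = 19
1450 = 1·1377 + 73   →  a_1 = 1
1377 = 18·73 + 63   →  a_2 = 18
73 = 1·63 + 10   →  a_3 = 1
63 = 6·10 + 3   →  a_4 = 6

6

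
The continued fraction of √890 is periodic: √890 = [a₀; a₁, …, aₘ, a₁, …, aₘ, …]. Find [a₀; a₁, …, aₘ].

[29; 1, 4, 1, 58]

a₀ = ⌊√890⌋ = 29.
With m₀=0, d₀=1 and mₖ₊₁ = dₖaₖ − mₖ, dₖ₊₁ = (n − mₖ₊₁²)/dₖ, aₖ₊₁ = ⌊(a₀+mₖ₊₁)/dₖ₊₁⌋:
  k=1: m=29, d=49, a=1
  k=2: m=20, d=10, a=4
  k=3: m=20, d=49, a=1
  k=4: m=29, d=1, a=58
d=1 and a=2a₀=58 at k=4, so the next step gives (m, d) = (29, 49) again — its k=1 value — and the period has length 4.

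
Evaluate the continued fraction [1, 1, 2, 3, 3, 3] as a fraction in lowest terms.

Using pₖ = aₖpₖ₋₁ + pₖ₋₂ and qₖ = aₖqₖ₋₁ + qₖ₋₂:
  k=0: a=1, p=1, q=1
  k=1: a=1, p=2, q=1
  k=2: a=2, p=5, q=3
  k=3: a=3, p=17, q=10
  k=4: a=3, p=56, q=33
  k=5: a=3, p=185, q=109

185/109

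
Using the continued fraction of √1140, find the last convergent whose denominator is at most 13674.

164734/4879

√1140 = [33; 1, 3, 4, 3, 1, 66, …] (period length 6).
Convergents:
  p_0/q_0 = 33/1
  p_1/q_1 = 34/1
  p_2/q_2 = 135/4
  p_3/q_3 = 574/17
  p_4/q_4 = 1857/55
  p_5/q_5 = 2431/72
  p_6/q_6 = 162303/4807
  p_7/q_7 = 164734/4879
  p_8/q_8 = 656505/19444
q_7 = 4879 ≤ 13674 < 19444 = q_8, so the answer is 164734/4879.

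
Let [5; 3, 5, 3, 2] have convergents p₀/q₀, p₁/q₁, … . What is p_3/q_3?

271/51

Using pₖ = aₖpₖ₋₁ + pₖ₋₂, qₖ = aₖqₖ₋₁ + qₖ₋₂ (with p₋₁=1, p₋₂=0, q₋₁=0, q₋₂=1):
  k=0: a=5, p=5, q=1
  k=1: a=3, p=16, q=3
  k=2: a=5, p=85, q=16
  k=3: a=3, p=271, q=51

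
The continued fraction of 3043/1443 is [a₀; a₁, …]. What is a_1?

9

3043 = 2·1443 + 157   →  a_0 = 2
1443 = 9·157 + 30   →  a_1 = 9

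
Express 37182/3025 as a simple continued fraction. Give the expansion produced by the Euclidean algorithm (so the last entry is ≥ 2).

[12; 3, 2, 3, 17, 1, 2, 2]

37182 = 12×3025 + 882
3025 = 3×882 + 379
882 = 2×379 + 124
379 = 3×124 + 7
124 = 17×7 + 5
7 = 1×5 + 2
5 = 2×2 + 1
2 = 2×1 + 0  (stop)
So 37182/3025 = [12; 3, 2, 3, 17, 1, 2, 2].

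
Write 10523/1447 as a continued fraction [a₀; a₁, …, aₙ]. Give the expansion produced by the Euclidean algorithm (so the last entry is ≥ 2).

10523 = 7*1447 + 394
1447 = 3*394 + 265
394 = 1*265 + 129
265 = 2*129 + 7
129 = 18*7 + 3
7 = 2*3 + 1
3 = 3*1 + 0  (stop)
So 10523/1447 = [7; 3, 1, 2, 18, 2, 3].

[7; 3, 1, 2, 18, 2, 3]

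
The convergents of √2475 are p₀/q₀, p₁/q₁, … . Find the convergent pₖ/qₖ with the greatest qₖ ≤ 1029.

√2475 = [49; 1, 2, 1, 98, …] (period length 4).
Convergents:
  p_0/q_0 = 49/1
  p_1/q_1 = 50/1
  p_2/q_2 = 149/3
  p_3/q_3 = 199/4
  p_4/q_4 = 19651/395
  p_5/q_5 = 19850/399
  p_6/q_6 = 59351/1193
q_5 = 399 ≤ 1029 < 1193 = q_6, so the answer is 19850/399.

19850/399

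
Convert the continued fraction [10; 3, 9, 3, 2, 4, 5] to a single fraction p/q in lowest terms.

Fold from the inside: start with 5/1.
  4 + 1/5 = 21/5
  2 + 5/21 = 47/21
  3 + 21/47 = 162/47
  9 + 47/162 = 1505/162
  3 + 162/1505 = 4677/1505
  10 + 1505/4677 = 48275/4677

48275/4677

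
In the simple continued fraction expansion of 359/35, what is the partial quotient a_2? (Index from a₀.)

1

359 = 10·35 + 9   →  a_0 = 10
35 = 3·9 + 8   →  a_1 = 3
9 = 1·8 + 1   →  a_2 = 1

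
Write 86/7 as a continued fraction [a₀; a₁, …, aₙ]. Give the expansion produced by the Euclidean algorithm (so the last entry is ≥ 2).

86 = 12*7 + 2
7 = 3*2 + 1
2 = 2*1 + 0  (stop)
So 86/7 = [12; 3, 2].

[12; 3, 2]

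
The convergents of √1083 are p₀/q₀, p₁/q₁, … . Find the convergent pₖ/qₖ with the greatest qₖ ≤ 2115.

√1083 = [32; 1, 9, 1, 64, …] (period length 4).
Convergents:
  p_0/q_0 = 32/1
  p_1/q_1 = 33/1
  p_2/q_2 = 329/10
  p_3/q_3 = 362/11
  p_4/q_4 = 23497/714
  p_5/q_5 = 23859/725
  p_6/q_6 = 238228/7239
q_5 = 725 ≤ 2115 < 7239 = q_6, so the answer is 23859/725.

23859/725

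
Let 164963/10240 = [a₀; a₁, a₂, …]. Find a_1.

9

164963 = 16·10240 + 1123   →  a_0 = 16
10240 = 9·1123 + 133   →  a_1 = 9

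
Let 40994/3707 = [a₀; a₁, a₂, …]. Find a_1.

17

40994 = 11·3707 + 217   →  a_0 = 11
3707 = 17·217 + 18   →  a_1 = 17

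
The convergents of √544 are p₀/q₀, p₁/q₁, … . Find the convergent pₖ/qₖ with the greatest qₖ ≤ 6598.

√544 = [23; 3, 11, 3, 46, …] (period length 4).
Convergents:
  p_0/q_0 = 23/1
  p_1/q_1 = 70/3
  p_2/q_2 = 793/34
  p_3/q_3 = 2449/105
  p_4/q_4 = 113447/4864
  p_5/q_5 = 342790/14697
q_4 = 4864 ≤ 6598 < 14697 = q_5, so the answer is 113447/4864.

113447/4864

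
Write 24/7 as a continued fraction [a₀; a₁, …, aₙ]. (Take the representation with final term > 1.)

[3; 2, 3]

24 = 3*7 + 3
7 = 2*3 + 1
3 = 3*1 + 0  (stop)
So 24/7 = [3; 2, 3].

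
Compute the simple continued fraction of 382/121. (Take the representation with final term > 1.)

382 = 3·121 + 19
121 = 6·19 + 7
19 = 2·7 + 5
7 = 1·5 + 2
5 = 2·2 + 1
2 = 2·1 + 0  (stop)
So 382/121 = [3; 6, 2, 1, 2, 2].

[3; 6, 2, 1, 2, 2]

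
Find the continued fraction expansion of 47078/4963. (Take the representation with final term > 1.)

[9; 2, 17, 10, 14]

47078 = 9*4963 + 2411
4963 = 2*2411 + 141
2411 = 17*141 + 14
141 = 10*14 + 1
14 = 14*1 + 0  (stop)
So 47078/4963 = [9; 2, 17, 10, 14].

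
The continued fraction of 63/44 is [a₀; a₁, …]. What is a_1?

2

63 = 1·44 + 19   →  a_0 = 1
44 = 2·19 + 6   →  a_1 = 2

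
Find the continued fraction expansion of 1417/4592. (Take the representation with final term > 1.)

1417 = 0×4592 + 1417
4592 = 3×1417 + 341
1417 = 4×341 + 53
341 = 6×53 + 23
53 = 2×23 + 7
23 = 3×7 + 2
7 = 3×2 + 1
2 = 2×1 + 0  (stop)
So 1417/4592 = [0; 3, 4, 6, 2, 3, 3, 2].

[0; 3, 4, 6, 2, 3, 3, 2]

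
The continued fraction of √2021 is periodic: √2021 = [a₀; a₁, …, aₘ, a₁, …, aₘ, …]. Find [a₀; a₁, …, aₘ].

a₀ = ⌊√2021⌋ = 44.
With m₀=0, d₀=1 and mₖ₊₁ = dₖaₖ − mₖ, dₖ₊₁ = (n − mₖ₊₁²)/dₖ, aₖ₊₁ = ⌊(a₀+mₖ₊₁)/dₖ₊₁⌋:
  k=1: m=44, d=85, a=1
  k=2: m=41, d=4, a=21
  k=3: m=43, d=43, a=2
  k=4: m=43, d=4, a=21
  k=5: m=41, d=85, a=1
  k=6: m=44, d=1, a=88
d=1 and a=2a₀=88 at k=6, so the next step gives (m, d) = (44, 85) again — its k=1 value — and the period has length 6.

[44; 1, 21, 2, 21, 1, 88]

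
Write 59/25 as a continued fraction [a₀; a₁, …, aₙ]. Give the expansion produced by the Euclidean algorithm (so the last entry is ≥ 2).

[2; 2, 1, 3, 2]

59 = 2·25 + 9
25 = 2·9 + 7
9 = 1·7 + 2
7 = 3·2 + 1
2 = 2·1 + 0  (stop)
So 59/25 = [2; 2, 1, 3, 2].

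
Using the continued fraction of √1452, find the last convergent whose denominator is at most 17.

√1452 = [38; 9, 1, 1, 18, 1, 1, 9, 76, …] (period length 8).
Convergents:
  p_0/q_0 = 38/1
  p_1/q_1 = 343/9
  p_2/q_2 = 381/10
  p_3/q_3 = 724/19
q_2 = 10 ≤ 17 < 19 = q_3, so the answer is 381/10.

381/10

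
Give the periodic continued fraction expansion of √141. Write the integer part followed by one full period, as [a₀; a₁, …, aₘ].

a₀ = ⌊√141⌋ = 11.
With m₀=0, d₀=1 and mₖ₊₁ = dₖaₖ − mₖ, dₖ₊₁ = (n − mₖ₊₁²)/dₖ, aₖ₊₁ = ⌊(a₀+mₖ₊₁)/dₖ₊₁⌋:
  k=1: m=11, d=20, a=1
  k=2: m=9, d=3, a=6
  k=3: m=9, d=20, a=1
  k=4: m=11, d=1, a=22
d=1 and a=2a₀=22 at k=4, so the next step gives (m, d) = (11, 20) again — its k=1 value — and the period has length 4.

[11; 1, 6, 1, 22]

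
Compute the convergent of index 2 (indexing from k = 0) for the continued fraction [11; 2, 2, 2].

Using pₖ = aₖpₖ₋₁ + pₖ₋₂, qₖ = aₖqₖ₋₁ + qₖ₋₂ (with p₋₁=1, p₋₂=0, q₋₁=0, q₋₂=1):
  k=0: a=11, p=11, q=1
  k=1: a=2, p=23, q=2
  k=2: a=2, p=57, q=5

57/5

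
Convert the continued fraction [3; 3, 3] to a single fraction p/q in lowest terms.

33/10

Using pₖ = aₖpₖ₋₁ + pₖ₋₂ and qₖ = aₖqₖ₋₁ + qₖ₋₂:
  k=0: a=3, p=3, q=1
  k=1: a=3, p=10, q=3
  k=2: a=3, p=33, q=10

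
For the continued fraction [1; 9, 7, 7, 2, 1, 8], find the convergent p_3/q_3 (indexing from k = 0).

507/457

Using pₖ = aₖpₖ₋₁ + pₖ₋₂, qₖ = aₖqₖ₋₁ + qₖ₋₂ (with p₋₁=1, p₋₂=0, q₋₁=0, q₋₂=1):
  k=0: a=1, p=1, q=1
  k=1: a=9, p=10, q=9
  k=2: a=7, p=71, q=64
  k=3: a=7, p=507, q=457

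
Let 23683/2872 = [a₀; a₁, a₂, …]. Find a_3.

14

23683 = 8·2872 + 707   →  a_0 = 8
2872 = 4·707 + 44   →  a_1 = 4
707 = 16·44 + 3   →  a_2 = 16
44 = 14·3 + 2   →  a_3 = 14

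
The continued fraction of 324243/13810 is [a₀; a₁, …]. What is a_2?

11

324243 = 23·13810 + 6613   →  a_0 = 23
13810 = 2·6613 + 584   →  a_1 = 2
6613 = 11·584 + 189   →  a_2 = 11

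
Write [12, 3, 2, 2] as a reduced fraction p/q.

Using pₖ = aₖpₖ₋₁ + pₖ₋₂ and qₖ = aₖqₖ₋₁ + qₖ₋₂:
  k=0: a=12, p=12, q=1
  k=1: a=3, p=37, q=3
  k=2: a=2, p=86, q=7
  k=3: a=2, p=209, q=17

209/17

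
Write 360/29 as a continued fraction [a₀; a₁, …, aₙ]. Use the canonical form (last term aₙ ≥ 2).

360 = 12·29 + 12
29 = 2·12 + 5
12 = 2·5 + 2
5 = 2·2 + 1
2 = 2·1 + 0  (stop)
So 360/29 = [12; 2, 2, 2, 2].

[12; 2, 2, 2, 2]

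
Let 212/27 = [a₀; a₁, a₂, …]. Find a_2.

5

212 = 7·27 + 23   →  a_0 = 7
27 = 1·23 + 4   →  a_1 = 1
23 = 5·4 + 3   →  a_2 = 5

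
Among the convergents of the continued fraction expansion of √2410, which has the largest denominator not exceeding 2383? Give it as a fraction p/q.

√2410 = [49; 10, 1, 8, 1, 10, 98, …] (period length 6).
Convergents:
  p_0/q_0 = 49/1
  p_1/q_1 = 491/10
  p_2/q_2 = 540/11
  p_3/q_3 = 4811/98
  p_4/q_4 = 5351/109
  p_5/q_5 = 58321/1188
  p_6/q_6 = 5720809/116533
q_5 = 1188 ≤ 2383 < 116533 = q_6, so the answer is 58321/1188.

58321/1188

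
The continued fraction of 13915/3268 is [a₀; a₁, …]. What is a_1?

3

13915 = 4·3268 + 843   →  a_0 = 4
3268 = 3·843 + 739   →  a_1 = 3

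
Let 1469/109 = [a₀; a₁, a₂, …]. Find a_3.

1469 = 13·109 + 52   →  a_0 = 13
109 = 2·52 + 5   →  a_1 = 2
52 = 10·5 + 2   →  a_2 = 10
5 = 2·2 + 1   →  a_3 = 2

2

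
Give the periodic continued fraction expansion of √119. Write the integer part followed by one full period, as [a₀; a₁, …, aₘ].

[10; 1, 9, 1, 20]

a₀ = ⌊√119⌋ = 10.
With m₀=0, d₀=1 and mₖ₊₁ = dₖaₖ − mₖ, dₖ₊₁ = (n − mₖ₊₁²)/dₖ, aₖ₊₁ = ⌊(a₀+mₖ₊₁)/dₖ₊₁⌋:
  k=1: m=10, d=19, a=1
  k=2: m=9, d=2, a=9
  k=3: m=9, d=19, a=1
  k=4: m=10, d=1, a=20
d=1 and a=2a₀=20 at k=4, so the next step gives (m, d) = (10, 19) again — its k=1 value — and the period has length 4.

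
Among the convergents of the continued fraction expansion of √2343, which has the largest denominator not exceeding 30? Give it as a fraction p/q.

242/5

√2343 = [48; 2, 2, 8, 2, 2, 96, …] (period length 6).
Convergents:
  p_0/q_0 = 48/1
  p_1/q_1 = 97/2
  p_2/q_2 = 242/5
  p_3/q_3 = 2033/42
q_2 = 5 ≤ 30 < 42 = q_3, so the answer is 242/5.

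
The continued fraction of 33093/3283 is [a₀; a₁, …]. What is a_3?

14

33093 = 10·3283 + 263   →  a_0 = 10
3283 = 12·263 + 127   →  a_1 = 12
263 = 2·127 + 9   →  a_2 = 2
127 = 14·9 + 1   →  a_3 = 14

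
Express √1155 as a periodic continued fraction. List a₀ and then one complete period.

[33; 1, 66]

a₀ = ⌊√1155⌋ = 33.
With m₀=0, d₀=1 and mₖ₊₁ = dₖaₖ − mₖ, dₖ₊₁ = (n − mₖ₊₁²)/dₖ, aₖ₊₁ = ⌊(a₀+mₖ₊₁)/dₖ₊₁⌋:
  k=1: m=33, d=66, a=1
  k=2: m=33, d=1, a=66
d=1 and a=2a₀=66 at k=2, so the next step gives (m, d) = (33, 66) again — its k=1 value — and the period has length 2.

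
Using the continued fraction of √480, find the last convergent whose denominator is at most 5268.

√480 = [21; 1, 9, 1, 42, …] (period length 4).
Convergents:
  p_0/q_0 = 21/1
  p_1/q_1 = 22/1
  p_2/q_2 = 219/10
  p_3/q_3 = 241/11
  p_4/q_4 = 10341/472
  p_5/q_5 = 10582/483
  p_6/q_6 = 105579/4819
  p_7/q_7 = 116161/5302
q_6 = 4819 ≤ 5268 < 5302 = q_7, so the answer is 105579/4819.

105579/4819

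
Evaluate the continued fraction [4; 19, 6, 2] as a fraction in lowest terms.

Using pₖ = aₖpₖ₋₁ + pₖ₋₂ and qₖ = aₖqₖ₋₁ + qₖ₋₂:
  k=0: a=4, p=4, q=1
  k=1: a=19, p=77, q=19
  k=2: a=6, p=466, q=115
  k=3: a=2, p=1009, q=249

1009/249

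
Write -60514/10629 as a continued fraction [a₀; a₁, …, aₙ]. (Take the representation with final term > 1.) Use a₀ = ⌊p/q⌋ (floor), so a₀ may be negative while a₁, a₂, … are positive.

[-6; 3, 3, 1, 5, 4, 8, 4]

-60514 = -6·10629 + 3260
10629 = 3·3260 + 849
3260 = 3·849 + 713
849 = 1·713 + 136
713 = 5·136 + 33
136 = 4·33 + 4
33 = 8·4 + 1
4 = 4·1 + 0  (stop)
So -60514/10629 = [-6; 3, 3, 1, 5, 4, 8, 4].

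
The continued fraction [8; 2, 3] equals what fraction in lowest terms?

59/7

Fold from the inside: start with 3/1.
  2 + 1/3 = 7/3
  8 + 3/7 = 59/7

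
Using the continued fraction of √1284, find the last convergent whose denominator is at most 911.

√1284 = [35; 1, 4, 1, 70, …] (period length 4).
Convergents:
  p_0/q_0 = 35/1
  p_1/q_1 = 36/1
  p_2/q_2 = 179/5
  p_3/q_3 = 215/6
  p_4/q_4 = 15229/425
  p_5/q_5 = 15444/431
  p_6/q_6 = 77005/2149
q_5 = 431 ≤ 911 < 2149 = q_6, so the answer is 15444/431.

15444/431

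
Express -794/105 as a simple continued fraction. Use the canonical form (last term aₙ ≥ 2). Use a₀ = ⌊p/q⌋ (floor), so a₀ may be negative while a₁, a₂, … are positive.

-794 = -8*105 + 46
105 = 2*46 + 13
46 = 3*13 + 7
13 = 1*7 + 6
7 = 1*6 + 1
6 = 6*1 + 0  (stop)
So -794/105 = [-8; 2, 3, 1, 1, 6].

[-8; 2, 3, 1, 1, 6]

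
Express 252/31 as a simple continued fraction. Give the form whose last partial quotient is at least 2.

[8; 7, 1, 3]

252 = 8·31 + 4
31 = 7·4 + 3
4 = 1·3 + 1
3 = 3·1 + 0  (stop)
So 252/31 = [8; 7, 1, 3].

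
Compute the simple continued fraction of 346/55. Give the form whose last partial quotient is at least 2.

[6; 3, 2, 3, 2]

346 = 6×55 + 16
55 = 3×16 + 7
16 = 2×7 + 2
7 = 3×2 + 1
2 = 2×1 + 0  (stop)
So 346/55 = [6; 3, 2, 3, 2].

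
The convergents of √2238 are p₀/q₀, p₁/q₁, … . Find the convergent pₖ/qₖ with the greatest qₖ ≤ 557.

19538/413

√2238 = [47; 3, 3, 1, 30, 1, 3, 3, 94, …] (period length 8).
Convergents:
  p_0/q_0 = 47/1
  p_1/q_1 = 142/3
  p_2/q_2 = 473/10
  p_3/q_3 = 615/13
  p_4/q_4 = 18923/400
  p_5/q_5 = 19538/413
  p_6/q_6 = 77537/1639
q_5 = 413 ≤ 557 < 1639 = q_6, so the answer is 19538/413.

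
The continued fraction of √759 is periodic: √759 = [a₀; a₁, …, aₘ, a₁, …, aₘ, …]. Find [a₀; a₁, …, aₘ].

a₀ = ⌊√759⌋ = 27.
With m₀=0, d₀=1 and mₖ₊₁ = dₖaₖ − mₖ, dₖ₊₁ = (n − mₖ₊₁²)/dₖ, aₖ₊₁ = ⌊(a₀+mₖ₊₁)/dₖ₊₁⌋:
  k=1: m=27, d=30, a=1
  k=2: m=3, d=25, a=1
  k=3: m=22, d=11, a=4
  k=4: m=22, d=25, a=1
  k=5: m=3, d=30, a=1
  k=6: m=27, d=1, a=54
d=1 and a=2a₀=54 at k=6, so the next step gives (m, d) = (27, 30) again — its k=1 value — and the period has length 6.

[27; 1, 1, 4, 1, 1, 54]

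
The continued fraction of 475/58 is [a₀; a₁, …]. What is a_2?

475 = 8·58 + 11   →  a_0 = 8
58 = 5·11 + 3   →  a_1 = 5
11 = 3·3 + 2   →  a_2 = 3

3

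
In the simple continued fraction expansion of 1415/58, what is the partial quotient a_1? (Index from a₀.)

2

1415 = 24·58 + 23   →  a_0 = 24
58 = 2·23 + 12   →  a_1 = 2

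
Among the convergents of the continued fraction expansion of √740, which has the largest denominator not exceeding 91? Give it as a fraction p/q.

√740 = [27; 4, 1, 12, 1, 4, 54, …] (period length 6).
Convergents:
  p_0/q_0 = 27/1
  p_1/q_1 = 109/4
  p_2/q_2 = 136/5
  p_3/q_3 = 1741/64
  p_4/q_4 = 1877/69
  p_5/q_5 = 9249/340
q_4 = 69 ≤ 91 < 340 = q_5, so the answer is 1877/69.

1877/69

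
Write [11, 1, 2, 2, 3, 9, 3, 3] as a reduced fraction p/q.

26953/2302

Fold from the inside: start with 3/1.
  3 + 1/3 = 10/3
  9 + 3/10 = 93/10
  3 + 10/93 = 289/93
  2 + 93/289 = 671/289
  2 + 289/671 = 1631/671
  1 + 671/1631 = 2302/1631
  11 + 1631/2302 = 26953/2302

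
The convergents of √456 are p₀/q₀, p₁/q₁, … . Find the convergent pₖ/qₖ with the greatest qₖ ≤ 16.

√456 = [21; 2, 1, 4, 1, 2, 42, …] (period length 6).
Convergents:
  p_0/q_0 = 21/1
  p_1/q_1 = 43/2
  p_2/q_2 = 64/3
  p_3/q_3 = 299/14
  p_4/q_4 = 363/17
q_3 = 14 ≤ 16 < 17 = q_4, so the answer is 299/14.

299/14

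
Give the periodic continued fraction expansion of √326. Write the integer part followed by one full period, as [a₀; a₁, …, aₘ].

[18; 18, 36]

a₀ = ⌊√326⌋ = 18.
With m₀=0, d₀=1 and mₖ₊₁ = dₖaₖ − mₖ, dₖ₊₁ = (n − mₖ₊₁²)/dₖ, aₖ₊₁ = ⌊(a₀+mₖ₊₁)/dₖ₊₁⌋:
  k=1: m=18, d=2, a=18
  k=2: m=18, d=1, a=36
d=1 and a=2a₀=36 at k=2, so the next step gives (m, d) = (18, 2) again — its k=1 value — and the period has length 2.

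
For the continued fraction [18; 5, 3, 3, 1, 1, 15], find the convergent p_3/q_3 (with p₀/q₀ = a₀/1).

964/53

Using pₖ = aₖpₖ₋₁ + pₖ₋₂, qₖ = aₖqₖ₋₁ + qₖ₋₂ (with p₋₁=1, p₋₂=0, q₋₁=0, q₋₂=1):
  k=0: a=18, p=18, q=1
  k=1: a=5, p=91, q=5
  k=2: a=3, p=291, q=16
  k=3: a=3, p=964, q=53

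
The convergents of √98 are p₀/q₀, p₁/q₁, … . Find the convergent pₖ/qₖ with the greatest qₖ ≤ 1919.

17631/1781

√98 = [9; 1, 8, 1, 18, …] (period length 4).
Convergents:
  p_0/q_0 = 9/1
  p_1/q_1 = 10/1
  p_2/q_2 = 89/9
  p_3/q_3 = 99/10
  p_4/q_4 = 1871/189
  p_5/q_5 = 1970/199
  p_6/q_6 = 17631/1781
  p_7/q_7 = 19601/1980
q_6 = 1781 ≤ 1919 < 1980 = q_7, so the answer is 17631/1781.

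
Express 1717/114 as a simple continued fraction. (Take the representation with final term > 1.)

[15; 16, 3, 2]

1717 = 15·114 + 7
114 = 16·7 + 2
7 = 3·2 + 1
2 = 2·1 + 0  (stop)
So 1717/114 = [15; 16, 3, 2].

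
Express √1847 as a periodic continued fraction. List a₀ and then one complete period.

a₀ = ⌊√1847⌋ = 42.
With m₀=0, d₀=1 and mₖ₊₁ = dₖaₖ − mₖ, dₖ₊₁ = (n − mₖ₊₁²)/dₖ, aₖ₊₁ = ⌊(a₀+mₖ₊₁)/dₖ₊₁⌋:
  k=1: m=42, d=83, a=1
  k=2: m=41, d=2, a=41
  k=3: m=41, d=83, a=1
  k=4: m=42, d=1, a=84
d=1 and a=2a₀=84 at k=4, so the next step gives (m, d) = (42, 83) again — its k=1 value — and the period has length 4.

[42; 1, 41, 1, 84]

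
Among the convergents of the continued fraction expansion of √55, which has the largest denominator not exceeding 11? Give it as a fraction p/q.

√55 = [7; 2, 2, 2, 14, …] (period length 4).
Convergents:
  p_0/q_0 = 7/1
  p_1/q_1 = 15/2
  p_2/q_2 = 37/5
  p_3/q_3 = 89/12
q_2 = 5 ≤ 11 < 12 = q_3, so the answer is 37/5.

37/5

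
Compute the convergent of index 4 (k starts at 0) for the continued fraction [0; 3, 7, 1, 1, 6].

Using pₖ = aₖpₖ₋₁ + pₖ₋₂, qₖ = aₖqₖ₋₁ + qₖ₋₂ (with p₋₁=1, p₋₂=0, q₋₁=0, q₋₂=1):
  k=0: a=0, p=0, q=1
  k=1: a=3, p=1, q=3
  k=2: a=7, p=7, q=22
  k=3: a=1, p=8, q=25
  k=4: a=1, p=15, q=47

15/47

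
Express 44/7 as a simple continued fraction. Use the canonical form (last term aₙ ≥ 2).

[6; 3, 2]

44 = 6×7 + 2
7 = 3×2 + 1
2 = 2×1 + 0  (stop)
So 44/7 = [6; 3, 2].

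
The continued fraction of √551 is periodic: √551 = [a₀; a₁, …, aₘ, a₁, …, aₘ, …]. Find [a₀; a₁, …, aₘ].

a₀ = ⌊√551⌋ = 23.
With m₀=0, d₀=1 and mₖ₊₁ = dₖaₖ − mₖ, dₖ₊₁ = (n − mₖ₊₁²)/dₖ, aₖ₊₁ = ⌊(a₀+mₖ₊₁)/dₖ₊₁⌋:
  k=1: m=23, d=22, a=2
  k=2: m=21, d=5, a=8
  k=3: m=19, d=38, a=1
  k=4: m=19, d=5, a=8
  k=5: m=21, d=22, a=2
  k=6: m=23, d=1, a=46
d=1 and a=2a₀=46 at k=6, so the next step gives (m, d) = (23, 22) again — its k=1 value — and the period has length 6.

[23; 2, 8, 1, 8, 2, 46]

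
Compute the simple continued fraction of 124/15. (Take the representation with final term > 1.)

124 = 8·15 + 4
15 = 3·4 + 3
4 = 1·3 + 1
3 = 3·1 + 0  (stop)
So 124/15 = [8; 3, 1, 3].

[8; 3, 1, 3]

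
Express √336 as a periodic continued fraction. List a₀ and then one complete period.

a₀ = ⌊√336⌋ = 18.

[18; 3, 36]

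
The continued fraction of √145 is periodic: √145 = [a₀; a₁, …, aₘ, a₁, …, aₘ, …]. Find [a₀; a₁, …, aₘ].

[12; 24]

a₀ = ⌊√145⌋ = 12.
With m₀=0, d₀=1 and mₖ₊₁ = dₖaₖ − mₖ, dₖ₊₁ = (n − mₖ₊₁²)/dₖ, aₖ₊₁ = ⌊(a₀+mₖ₊₁)/dₖ₊₁⌋:
  k=1: m=12, d=1, a=24
d=1 and a=2a₀=24 at k=1, so the next step gives (m, d) = (12, 1) again — its k=1 value — and the period has length 1.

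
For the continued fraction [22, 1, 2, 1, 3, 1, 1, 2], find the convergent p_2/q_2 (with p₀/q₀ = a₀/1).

68/3

Using pₖ = aₖpₖ₋₁ + pₖ₋₂, qₖ = aₖqₖ₋₁ + qₖ₋₂ (with p₋₁=1, p₋₂=0, q₋₁=0, q₋₂=1):
  k=0: a=22, p=22, q=1
  k=1: a=1, p=23, q=1
  k=2: a=2, p=68, q=3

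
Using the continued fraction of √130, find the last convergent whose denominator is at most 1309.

√130 = [11; 2, 2, 22, …] (period length 3).
Convergents:
  p_0/q_0 = 11/1
  p_1/q_1 = 23/2
  p_2/q_2 = 57/5
  p_3/q_3 = 1277/112
  p_4/q_4 = 2611/229
  p_5/q_5 = 6499/570
  p_6/q_6 = 145589/12769
q_5 = 570 ≤ 1309 < 12769 = q_6, so the answer is 6499/570.

6499/570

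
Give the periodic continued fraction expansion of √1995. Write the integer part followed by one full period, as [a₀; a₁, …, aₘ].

a₀ = ⌊√1995⌋ = 44.

[44; 1, 1, 1, 88]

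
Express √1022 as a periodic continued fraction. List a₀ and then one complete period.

a₀ = ⌊√1022⌋ = 31.
With m₀=0, d₀=1 and mₖ₊₁ = dₖaₖ − mₖ, dₖ₊₁ = (n − mₖ₊₁²)/dₖ, aₖ₊₁ = ⌊(a₀+mₖ₊₁)/dₖ₊₁⌋:
  k=1: m=31, d=61, a=1
  k=2: m=30, d=2, a=30
  k=3: m=30, d=61, a=1
  k=4: m=31, d=1, a=62
d=1 and a=2a₀=62 at k=4, so the next step gives (m, d) = (31, 61) again — its k=1 value — and the period has length 4.

[31; 1, 30, 1, 62]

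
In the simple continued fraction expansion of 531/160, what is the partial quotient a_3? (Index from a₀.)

531 = 3·160 + 51   →  a_0 = 3
160 = 3·51 + 7   →  a_1 = 3
51 = 7·7 + 2   →  a_2 = 7
7 = 3·2 + 1   →  a_3 = 3

3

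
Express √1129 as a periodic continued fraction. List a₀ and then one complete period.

a₀ = ⌊√1129⌋ = 33.
With m₀=0, d₀=1 and mₖ₊₁ = dₖaₖ − mₖ, dₖ₊₁ = (n − mₖ₊₁²)/dₖ, aₖ₊₁ = ⌊(a₀+mₖ₊₁)/dₖ₊₁⌋:
  k=1: m=33, d=40, a=1
  k=2: m=7, d=27, a=1
  k=3: m=20, d=27, a=1
  k=4: m=7, d=40, a=1
  k=5: m=33, d=1, a=66
d=1 and a=2a₀=66 at k=5, so the next step gives (m, d) = (33, 40) again — its k=1 value — and the period has length 5.

[33; 1, 1, 1, 1, 66]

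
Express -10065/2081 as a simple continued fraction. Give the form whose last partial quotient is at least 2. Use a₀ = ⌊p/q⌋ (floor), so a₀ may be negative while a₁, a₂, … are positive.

[-5; 6, 8, 3, 2, 2, 2]

-10065 = -5×2081 + 340
2081 = 6×340 + 41
340 = 8×41 + 12
41 = 3×12 + 5
12 = 2×5 + 2
5 = 2×2 + 1
2 = 2×1 + 0  (stop)
So -10065/2081 = [-5; 6, 8, 3, 2, 2, 2].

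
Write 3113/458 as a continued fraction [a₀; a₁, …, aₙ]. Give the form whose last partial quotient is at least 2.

[6; 1, 3, 1, 12, 3, 2]

3113 = 6*458 + 365
458 = 1*365 + 93
365 = 3*93 + 86
93 = 1*86 + 7
86 = 12*7 + 2
7 = 3*2 + 1
2 = 2*1 + 0  (stop)
So 3113/458 = [6; 1, 3, 1, 12, 3, 2].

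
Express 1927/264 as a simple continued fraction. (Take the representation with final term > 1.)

1927 = 7*264 + 79
264 = 3*79 + 27
79 = 2*27 + 25
27 = 1*25 + 2
25 = 12*2 + 1
2 = 2*1 + 0  (stop)
So 1927/264 = [7; 3, 2, 1, 12, 2].

[7; 3, 2, 1, 12, 2]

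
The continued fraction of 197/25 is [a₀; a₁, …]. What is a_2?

7

197 = 7·25 + 22   →  a_0 = 7
25 = 1·22 + 3   →  a_1 = 1
22 = 7·3 + 1   →  a_2 = 7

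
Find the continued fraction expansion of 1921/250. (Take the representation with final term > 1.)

1921 = 7*250 + 171
250 = 1*171 + 79
171 = 2*79 + 13
79 = 6*13 + 1
13 = 13*1 + 0  (stop)
So 1921/250 = [7; 1, 2, 6, 13].

[7; 1, 2, 6, 13]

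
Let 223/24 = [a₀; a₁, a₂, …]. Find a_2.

223 = 9·24 + 7   →  a_0 = 9
24 = 3·7 + 3   →  a_1 = 3
7 = 2·3 + 1   →  a_2 = 2

2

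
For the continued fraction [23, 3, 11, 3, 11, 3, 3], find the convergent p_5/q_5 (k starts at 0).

Using pₖ = aₖpₖ₋₁ + pₖ₋₂, qₖ = aₖqₖ₋₁ + qₖ₋₂ (with p₋₁=1, p₋₂=0, q₋₁=0, q₋₂=1):
  k=0: a=23, p=23, q=1
  k=1: a=3, p=70, q=3
  k=2: a=11, p=793, q=34
  k=3: a=3, p=2449, q=105
  k=4: a=11, p=27732, q=1189
  k=5: a=3, p=85645, q=3672

85645/3672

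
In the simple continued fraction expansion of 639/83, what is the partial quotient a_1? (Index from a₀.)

639 = 7·83 + 58   →  a_0 = 7
83 = 1·58 + 25   →  a_1 = 1

1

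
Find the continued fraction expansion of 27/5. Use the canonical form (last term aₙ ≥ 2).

27 = 5×5 + 2
5 = 2×2 + 1
2 = 2×1 + 0  (stop)
So 27/5 = [5; 2, 2].

[5; 2, 2]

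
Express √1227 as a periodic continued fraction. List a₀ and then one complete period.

[35; 35, 70]

a₀ = ⌊√1227⌋ = 35.
With m₀=0, d₀=1 and mₖ₊₁ = dₖaₖ − mₖ, dₖ₊₁ = (n − mₖ₊₁²)/dₖ, aₖ₊₁ = ⌊(a₀+mₖ₊₁)/dₖ₊₁⌋:
  k=1: m=35, d=2, a=35
  k=2: m=35, d=1, a=70
d=1 and a=2a₀=70 at k=2, so the next step gives (m, d) = (35, 2) again — its k=1 value — and the period has length 2.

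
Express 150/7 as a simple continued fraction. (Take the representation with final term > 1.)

150 = 21*7 + 3
7 = 2*3 + 1
3 = 3*1 + 0  (stop)
So 150/7 = [21; 2, 3].

[21; 2, 3]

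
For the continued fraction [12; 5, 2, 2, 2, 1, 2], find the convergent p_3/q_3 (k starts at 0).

Using pₖ = aₖpₖ₋₁ + pₖ₋₂, qₖ = aₖqₖ₋₁ + qₖ₋₂ (with p₋₁=1, p₋₂=0, q₋₁=0, q₋₂=1):
  k=0: a=12, p=12, q=1
  k=1: a=5, p=61, q=5
  k=2: a=2, p=134, q=11
  k=3: a=2, p=329, q=27

329/27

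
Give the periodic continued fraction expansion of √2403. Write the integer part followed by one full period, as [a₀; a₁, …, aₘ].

[49; 49, 98]

a₀ = ⌊√2403⌋ = 49.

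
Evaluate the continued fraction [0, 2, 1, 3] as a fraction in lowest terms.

Fold from the inside: start with 3/1.
  1 + 1/3 = 4/3
  2 + 3/4 = 11/4
  0 + 4/11 = 4/11

4/11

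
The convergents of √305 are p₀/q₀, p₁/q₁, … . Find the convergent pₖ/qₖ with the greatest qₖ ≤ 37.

√305 = [17; 2, 6, 2, 34, …] (period length 4).
Convergents:
  p_0/q_0 = 17/1
  p_1/q_1 = 35/2
  p_2/q_2 = 227/13
  p_3/q_3 = 489/28
  p_4/q_4 = 16853/965
q_3 = 28 ≤ 37 < 965 = q_4, so the answer is 489/28.

489/28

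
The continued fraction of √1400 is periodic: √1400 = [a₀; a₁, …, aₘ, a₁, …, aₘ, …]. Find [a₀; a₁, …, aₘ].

a₀ = ⌊√1400⌋ = 37.
With m₀=0, d₀=1 and mₖ₊₁ = dₖaₖ − mₖ, dₖ₊₁ = (n − mₖ₊₁²)/dₖ, aₖ₊₁ = ⌊(a₀+mₖ₊₁)/dₖ₊₁⌋:
  k=1: m=37, d=31, a=2
  k=2: m=25, d=25, a=2
  k=3: m=25, d=31, a=2
  k=4: m=37, d=1, a=74
d=1 and a=2a₀=74 at k=4, so the next step gives (m, d) = (37, 31) again — its k=1 value — and the period has length 4.

[37; 2, 2, 2, 74]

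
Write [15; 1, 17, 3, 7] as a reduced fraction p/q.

6426/403

Fold from the inside: start with 7/1.
  3 + 1/7 = 22/7
  17 + 7/22 = 381/22
  1 + 22/381 = 403/381
  15 + 381/403 = 6426/403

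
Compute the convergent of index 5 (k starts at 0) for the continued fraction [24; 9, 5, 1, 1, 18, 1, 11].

45156/1873

Using pₖ = aₖpₖ₋₁ + pₖ₋₂, qₖ = aₖqₖ₋₁ + qₖ₋₂ (with p₋₁=1, p₋₂=0, q₋₁=0, q₋₂=1):
  k=0: a=24, p=24, q=1
  k=1: a=9, p=217, q=9
  k=2: a=5, p=1109, q=46
  k=3: a=1, p=1326, q=55
  k=4: a=1, p=2435, q=101
  k=5: a=18, p=45156, q=1873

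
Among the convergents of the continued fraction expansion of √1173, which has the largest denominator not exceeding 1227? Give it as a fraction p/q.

37537/1096

√1173 = [34; 4, 68, …] (period length 2).
Convergents:
  p_0/q_0 = 34/1
  p_1/q_1 = 137/4
  p_2/q_2 = 9350/273
  p_3/q_3 = 37537/1096
  p_4/q_4 = 2561866/74801
q_3 = 1096 ≤ 1227 < 74801 = q_4, so the answer is 37537/1096.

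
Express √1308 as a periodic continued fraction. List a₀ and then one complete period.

[36; 6, 72]

a₀ = ⌊√1308⌋ = 36.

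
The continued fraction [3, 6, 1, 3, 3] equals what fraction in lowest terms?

277/88

Using pₖ = aₖpₖ₋₁ + pₖ₋₂ and qₖ = aₖqₖ₋₁ + qₖ₋₂:
  k=0: a=3, p=3, q=1
  k=1: a=6, p=19, q=6
  k=2: a=1, p=22, q=7
  k=3: a=3, p=85, q=27
  k=4: a=3, p=277, q=88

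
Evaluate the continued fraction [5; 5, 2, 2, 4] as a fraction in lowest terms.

Fold from the inside: start with 4/1.
  2 + 1/4 = 9/4
  2 + 4/9 = 22/9
  5 + 9/22 = 119/22
  5 + 22/119 = 617/119

617/119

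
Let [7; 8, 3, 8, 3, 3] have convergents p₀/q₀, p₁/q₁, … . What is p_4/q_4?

Using pₖ = aₖpₖ₋₁ + pₖ₋₂, qₖ = aₖqₖ₋₁ + qₖ₋₂ (with p₋₁=1, p₋₂=0, q₋₁=0, q₋₂=1):
  k=0: a=7, p=7, q=1
  k=1: a=8, p=57, q=8
  k=2: a=3, p=178, q=25
  k=3: a=8, p=1481, q=208
  k=4: a=3, p=4621, q=649

4621/649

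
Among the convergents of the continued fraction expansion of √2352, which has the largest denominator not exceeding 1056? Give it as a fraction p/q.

√2352 = [48; 2, 96, …] (period length 2).
Convergents:
  p_0/q_0 = 48/1
  p_1/q_1 = 97/2
  p_2/q_2 = 9360/193
  p_3/q_3 = 18817/388
  p_4/q_4 = 1815792/37441
q_3 = 388 ≤ 1056 < 37441 = q_4, so the answer is 18817/388.

18817/388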